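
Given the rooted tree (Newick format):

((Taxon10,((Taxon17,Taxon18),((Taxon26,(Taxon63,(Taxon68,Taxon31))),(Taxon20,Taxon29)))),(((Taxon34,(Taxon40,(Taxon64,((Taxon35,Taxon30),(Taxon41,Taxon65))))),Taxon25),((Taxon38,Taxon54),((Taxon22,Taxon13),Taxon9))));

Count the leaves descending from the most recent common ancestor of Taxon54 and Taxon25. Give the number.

13

The MRCA of Taxon54 and Taxon25 is the node subtending (((Taxon34,(Taxon40,(Taxon64,((Taxon35,Taxon30),(Taxon41,Taxon65))))),Taxon25),((Taxon38,Taxon54),((Taxon22,Taxon13),Taxon9))).
That clade contains 13 terminal taxa: Taxon13, Taxon22, Taxon25, Taxon30, Taxon34, Taxon35, Taxon38, Taxon40, Taxon41, Taxon54, Taxon64, Taxon65, Taxon9.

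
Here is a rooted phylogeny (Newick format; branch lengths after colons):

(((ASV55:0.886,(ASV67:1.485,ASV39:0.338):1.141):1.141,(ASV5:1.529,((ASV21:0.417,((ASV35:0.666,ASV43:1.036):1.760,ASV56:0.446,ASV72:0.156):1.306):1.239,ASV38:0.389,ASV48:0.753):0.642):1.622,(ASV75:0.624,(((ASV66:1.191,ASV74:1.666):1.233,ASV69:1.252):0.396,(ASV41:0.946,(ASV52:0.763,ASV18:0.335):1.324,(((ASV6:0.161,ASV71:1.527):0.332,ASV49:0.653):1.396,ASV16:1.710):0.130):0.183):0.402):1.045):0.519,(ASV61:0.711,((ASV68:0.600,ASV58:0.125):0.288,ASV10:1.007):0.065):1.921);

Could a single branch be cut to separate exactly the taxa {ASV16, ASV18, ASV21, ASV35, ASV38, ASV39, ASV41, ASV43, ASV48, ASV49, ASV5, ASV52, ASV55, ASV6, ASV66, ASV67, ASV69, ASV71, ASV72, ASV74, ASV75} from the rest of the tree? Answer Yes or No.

The MRCA of the listed taxa subtends ((ASV55,(ASV67,ASV39)),(ASV5,((ASV21,((ASV35,ASV43),ASV56,ASV72)),ASV38,ASV48)),(ASV75,(((ASV66,ASV74),ASV69),(ASV41,(ASV52,ASV18),(((ASV6,ASV71),ASV49),ASV16))))).
That clade also contains ASV56, which is not in the proposed group, so the group is not monophyletic.

No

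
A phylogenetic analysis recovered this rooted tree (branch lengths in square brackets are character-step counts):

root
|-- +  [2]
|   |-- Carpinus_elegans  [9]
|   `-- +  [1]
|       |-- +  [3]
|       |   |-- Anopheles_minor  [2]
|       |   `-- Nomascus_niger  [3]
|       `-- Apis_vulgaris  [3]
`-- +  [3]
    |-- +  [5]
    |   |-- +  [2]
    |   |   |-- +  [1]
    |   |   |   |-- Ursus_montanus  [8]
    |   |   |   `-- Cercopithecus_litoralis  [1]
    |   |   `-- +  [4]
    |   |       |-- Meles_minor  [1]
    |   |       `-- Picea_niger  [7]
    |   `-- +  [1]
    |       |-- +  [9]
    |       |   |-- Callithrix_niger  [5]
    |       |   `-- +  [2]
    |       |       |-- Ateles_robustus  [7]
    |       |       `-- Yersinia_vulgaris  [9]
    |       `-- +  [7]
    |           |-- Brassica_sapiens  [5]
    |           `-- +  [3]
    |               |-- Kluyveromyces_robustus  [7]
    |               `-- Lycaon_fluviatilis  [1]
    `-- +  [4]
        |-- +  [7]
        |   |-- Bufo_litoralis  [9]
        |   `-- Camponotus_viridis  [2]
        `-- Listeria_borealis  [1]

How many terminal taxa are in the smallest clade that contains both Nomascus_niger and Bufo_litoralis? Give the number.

17

The MRCA of Nomascus_niger and Bufo_litoralis is the root, so the clade is the entire tree.
That clade contains 17 terminal taxa: Anopheles_minor, Apis_vulgaris, Ateles_robustus, Brassica_sapiens, Bufo_litoralis, Callithrix_niger, Camponotus_viridis, Carpinus_elegans, Cercopithecus_litoralis, Kluyveromyces_robustus, Listeria_borealis, Lycaon_fluviatilis, Meles_minor, Nomascus_niger, Picea_niger, Ursus_montanus, Yersinia_vulgaris.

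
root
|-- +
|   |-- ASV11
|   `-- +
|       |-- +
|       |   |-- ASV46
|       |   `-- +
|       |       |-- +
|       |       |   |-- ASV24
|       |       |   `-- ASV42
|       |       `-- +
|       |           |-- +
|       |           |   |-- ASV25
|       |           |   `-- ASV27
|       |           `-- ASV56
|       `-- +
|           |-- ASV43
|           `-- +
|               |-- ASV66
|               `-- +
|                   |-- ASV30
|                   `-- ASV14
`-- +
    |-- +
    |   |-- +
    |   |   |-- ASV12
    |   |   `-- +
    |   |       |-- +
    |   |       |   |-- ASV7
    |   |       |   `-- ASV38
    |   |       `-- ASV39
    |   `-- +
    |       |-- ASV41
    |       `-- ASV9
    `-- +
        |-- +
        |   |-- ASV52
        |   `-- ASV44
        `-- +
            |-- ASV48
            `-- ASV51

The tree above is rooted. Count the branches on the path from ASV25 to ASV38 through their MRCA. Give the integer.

13

The MRCA of ASV25 and ASV38 is the root of the tree.
From ASV25 up to that node: 7 branches. From ASV38 up to the same node: 6 branches. Total: 7 + 6 = 13.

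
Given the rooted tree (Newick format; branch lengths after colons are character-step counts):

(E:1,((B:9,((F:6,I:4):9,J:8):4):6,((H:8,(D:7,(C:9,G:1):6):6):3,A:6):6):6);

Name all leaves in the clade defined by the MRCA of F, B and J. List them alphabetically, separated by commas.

B, F, I, J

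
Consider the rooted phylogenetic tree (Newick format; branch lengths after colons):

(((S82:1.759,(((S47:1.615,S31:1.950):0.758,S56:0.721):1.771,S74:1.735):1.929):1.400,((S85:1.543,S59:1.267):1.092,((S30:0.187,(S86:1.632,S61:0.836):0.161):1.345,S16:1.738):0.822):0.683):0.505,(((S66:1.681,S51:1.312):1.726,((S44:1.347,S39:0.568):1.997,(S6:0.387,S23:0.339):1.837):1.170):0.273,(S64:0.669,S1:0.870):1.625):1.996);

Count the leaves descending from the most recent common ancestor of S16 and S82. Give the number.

The MRCA of S16 and S82 is the node subtending ((S82,(((S47,S31),S56),S74)),((S85,S59),((S30,(S86,S61)),S16))).
That clade contains 11 terminal taxa: S16, S30, S31, S47, S56, S59, S61, S74, S82, S85, S86.

11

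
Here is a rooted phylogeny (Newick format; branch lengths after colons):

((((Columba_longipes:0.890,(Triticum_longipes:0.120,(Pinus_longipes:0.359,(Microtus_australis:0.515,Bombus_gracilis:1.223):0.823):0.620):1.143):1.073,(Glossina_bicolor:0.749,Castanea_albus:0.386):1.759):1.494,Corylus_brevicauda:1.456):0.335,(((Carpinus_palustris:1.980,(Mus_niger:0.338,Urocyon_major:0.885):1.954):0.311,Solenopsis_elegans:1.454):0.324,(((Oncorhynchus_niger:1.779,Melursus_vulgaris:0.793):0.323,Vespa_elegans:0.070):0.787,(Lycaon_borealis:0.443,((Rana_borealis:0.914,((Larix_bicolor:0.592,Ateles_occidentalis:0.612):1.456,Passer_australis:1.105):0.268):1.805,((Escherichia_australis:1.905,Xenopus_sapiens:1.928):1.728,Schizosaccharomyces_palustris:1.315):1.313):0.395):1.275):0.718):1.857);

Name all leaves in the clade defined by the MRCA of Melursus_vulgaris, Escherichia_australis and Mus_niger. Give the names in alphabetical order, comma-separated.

Ateles_occidentalis, Carpinus_palustris, Escherichia_australis, Larix_bicolor, Lycaon_borealis, Melursus_vulgaris, Mus_niger, Oncorhynchus_niger, Passer_australis, Rana_borealis, Schizosaccharomyces_palustris, Solenopsis_elegans, Urocyon_major, Vespa_elegans, Xenopus_sapiens

Tracing Melursus_vulgaris: it sits inside (Oncorhynchus_niger,Melursus_vulgaris).
Tracing Escherichia_australis: it sits inside (Escherichia_australis,Xenopus_sapiens).
Tracing Mus_niger: it sits inside (Mus_niger,Urocyon_major).
The smallest clade enclosing all 3 is (((Carpinus_palustris,(Mus_niger,Urocyon_major)),Solenopsis_elegans),(((Oncorhynchus_niger,Melursus_vulgaris),Vespa_elegans),(Lycaon_borealis,((Rana_borealis,((Larix_bicolor,Ateles_occidentalis),Passer_australis)),((Escherichia_australis,Xenopus_sapiens),Schizosaccharomyces_palustris))))); the answer is its 15 terminal taxa in alphabetical order.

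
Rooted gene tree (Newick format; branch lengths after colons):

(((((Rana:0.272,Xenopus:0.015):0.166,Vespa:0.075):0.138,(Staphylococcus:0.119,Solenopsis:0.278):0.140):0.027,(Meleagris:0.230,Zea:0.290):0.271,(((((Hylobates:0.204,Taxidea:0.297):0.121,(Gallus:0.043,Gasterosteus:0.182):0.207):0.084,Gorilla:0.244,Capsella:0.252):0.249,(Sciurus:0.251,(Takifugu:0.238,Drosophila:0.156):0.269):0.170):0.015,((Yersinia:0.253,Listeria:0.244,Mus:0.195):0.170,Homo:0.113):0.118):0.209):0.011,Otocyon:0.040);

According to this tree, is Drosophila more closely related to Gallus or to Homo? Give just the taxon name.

The MRCA of Drosophila and Gallus subtends ((((Hylobates,Taxidea),(Gallus,Gasterosteus)),Gorilla,Capsella),(Sciurus,(Takifugu,Drosophila))) (9 taxa).
The MRCA of Drosophila and Homo subtends (((((Hylobates,Taxidea),(Gallus,Gasterosteus)),Gorilla,Capsella),(Sciurus,(Takifugu,Drosophila))),((Yersinia,Listeria,Mus),Homo)) (13 taxa).
The first is nested inside the second, so Drosophila shares a more recent common ancestor with Gallus.

Gallus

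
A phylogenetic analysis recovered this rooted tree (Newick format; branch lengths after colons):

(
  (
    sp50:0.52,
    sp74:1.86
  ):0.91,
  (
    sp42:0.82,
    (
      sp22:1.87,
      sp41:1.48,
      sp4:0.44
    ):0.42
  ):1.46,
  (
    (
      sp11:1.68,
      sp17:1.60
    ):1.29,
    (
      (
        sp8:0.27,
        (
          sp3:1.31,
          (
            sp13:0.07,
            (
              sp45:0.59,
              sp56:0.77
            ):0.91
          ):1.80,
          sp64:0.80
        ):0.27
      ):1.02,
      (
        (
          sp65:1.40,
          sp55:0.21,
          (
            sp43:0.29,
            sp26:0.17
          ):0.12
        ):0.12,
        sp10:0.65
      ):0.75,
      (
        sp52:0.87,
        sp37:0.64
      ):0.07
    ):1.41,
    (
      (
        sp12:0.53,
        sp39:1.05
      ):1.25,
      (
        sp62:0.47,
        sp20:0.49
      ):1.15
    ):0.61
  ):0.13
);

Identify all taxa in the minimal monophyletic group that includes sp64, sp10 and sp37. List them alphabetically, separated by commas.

sp10, sp13, sp26, sp3, sp37, sp43, sp45, sp52, sp55, sp56, sp64, sp65, sp8

Tracing sp64: it sits inside (sp3,(sp13,(sp45,sp56)),sp64).
Tracing sp10: it sits inside ((sp65,sp55,(sp43,sp26)),sp10).
Tracing sp37: it sits inside (sp52,sp37).
The smallest clade enclosing all 3 is ((sp8,(sp3,(sp13,(sp45,sp56)),sp64)),((sp65,sp55,(sp43,sp26)),sp10),(sp52,sp37)); the answer is its 13 terminal taxa in alphabetical order.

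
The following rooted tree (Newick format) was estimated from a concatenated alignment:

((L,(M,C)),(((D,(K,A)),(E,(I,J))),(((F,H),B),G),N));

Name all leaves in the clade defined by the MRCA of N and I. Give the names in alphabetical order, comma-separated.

Tracing N: it sits inside (((D,(K,A)),(E,(I,J))),(((F,H),B),G),N).
Tracing I: it sits inside (I,J).
The smallest clade enclosing both is (((D,(K,A)),(E,(I,J))),(((F,H),B),G),N); the answer is its 11 terminal taxa in alphabetical order.

A, B, D, E, F, G, H, I, J, K, N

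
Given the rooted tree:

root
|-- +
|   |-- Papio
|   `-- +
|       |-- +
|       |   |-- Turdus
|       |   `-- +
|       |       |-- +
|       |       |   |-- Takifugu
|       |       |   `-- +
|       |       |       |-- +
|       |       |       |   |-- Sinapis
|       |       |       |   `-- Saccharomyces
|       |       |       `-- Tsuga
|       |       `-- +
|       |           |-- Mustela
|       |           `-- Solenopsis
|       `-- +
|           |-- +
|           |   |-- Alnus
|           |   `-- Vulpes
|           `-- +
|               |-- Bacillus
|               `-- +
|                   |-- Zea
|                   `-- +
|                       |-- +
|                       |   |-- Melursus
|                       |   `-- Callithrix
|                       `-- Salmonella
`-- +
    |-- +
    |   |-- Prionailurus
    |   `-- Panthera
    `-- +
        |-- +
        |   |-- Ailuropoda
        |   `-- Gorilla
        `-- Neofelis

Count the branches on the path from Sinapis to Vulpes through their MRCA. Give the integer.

The MRCA of Sinapis and Vulpes is the node subtending ((Turdus,((Takifugu,((Sinapis,Saccharomyces),Tsuga)),(Mustela,Solenopsis))),((Alnus,Vulpes),(Bacillus,(Zea,((Melursus,Callithrix),Salmonella))))).
From Sinapis up to that node: 6 branches. From Vulpes up to the same node: 3 branches. Total: 6 + 3 = 9.

9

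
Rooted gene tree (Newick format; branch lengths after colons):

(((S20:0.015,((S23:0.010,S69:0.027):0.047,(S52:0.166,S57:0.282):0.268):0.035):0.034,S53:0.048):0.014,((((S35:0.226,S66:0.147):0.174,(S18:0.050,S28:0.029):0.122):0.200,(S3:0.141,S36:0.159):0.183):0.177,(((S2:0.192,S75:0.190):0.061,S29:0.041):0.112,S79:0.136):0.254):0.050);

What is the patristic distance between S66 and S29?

1.105

The path runs S66 → … → MRCA → … → S29; the MRCA is the node subtending ((((S35,S66),(S18,S28)),(S3,S36)),(((S2,S75),S29),S79)).
Branch lengths along that path: 0.147 + 0.174 + 0.200 + 0.177 + 0.254 + 0.112 + 0.041 = 1.105.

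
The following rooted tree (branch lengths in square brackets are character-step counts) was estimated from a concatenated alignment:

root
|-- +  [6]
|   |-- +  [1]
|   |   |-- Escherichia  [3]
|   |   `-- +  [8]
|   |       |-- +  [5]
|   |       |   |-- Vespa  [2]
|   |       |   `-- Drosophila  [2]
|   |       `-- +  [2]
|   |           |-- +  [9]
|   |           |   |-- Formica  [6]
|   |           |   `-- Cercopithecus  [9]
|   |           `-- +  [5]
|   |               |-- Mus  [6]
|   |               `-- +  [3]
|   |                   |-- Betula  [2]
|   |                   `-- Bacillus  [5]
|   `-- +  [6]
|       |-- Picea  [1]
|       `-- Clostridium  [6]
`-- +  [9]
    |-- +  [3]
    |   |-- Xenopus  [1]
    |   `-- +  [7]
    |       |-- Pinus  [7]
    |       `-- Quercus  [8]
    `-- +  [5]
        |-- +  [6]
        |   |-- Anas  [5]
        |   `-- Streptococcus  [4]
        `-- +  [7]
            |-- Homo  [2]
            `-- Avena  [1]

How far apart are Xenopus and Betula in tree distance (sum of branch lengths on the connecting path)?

The path runs Xenopus → … → MRCA → … → Betula; the MRCA is the root of the tree.
Branch lengths along that path: 1 + 3 + 9 + 6 + 1 + 8 + 2 + 5 + 3 + 2 = 40.

40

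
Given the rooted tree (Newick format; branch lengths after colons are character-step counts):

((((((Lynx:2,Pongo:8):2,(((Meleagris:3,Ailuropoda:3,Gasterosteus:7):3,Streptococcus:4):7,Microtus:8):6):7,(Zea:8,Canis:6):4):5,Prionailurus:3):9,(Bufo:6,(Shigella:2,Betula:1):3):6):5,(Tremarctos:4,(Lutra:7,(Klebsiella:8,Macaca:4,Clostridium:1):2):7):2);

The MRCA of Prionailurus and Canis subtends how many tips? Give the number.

The MRCA of Prionailurus and Canis is the node subtending ((((Lynx,Pongo),(((Meleagris,Ailuropoda,Gasterosteus),Streptococcus),Microtus)),(Zea,Canis)),Prionailurus).
That clade contains 10 terminal taxa: Ailuropoda, Canis, Gasterosteus, Lynx, Meleagris, Microtus, Pongo, Prionailurus, Streptococcus, Zea.

10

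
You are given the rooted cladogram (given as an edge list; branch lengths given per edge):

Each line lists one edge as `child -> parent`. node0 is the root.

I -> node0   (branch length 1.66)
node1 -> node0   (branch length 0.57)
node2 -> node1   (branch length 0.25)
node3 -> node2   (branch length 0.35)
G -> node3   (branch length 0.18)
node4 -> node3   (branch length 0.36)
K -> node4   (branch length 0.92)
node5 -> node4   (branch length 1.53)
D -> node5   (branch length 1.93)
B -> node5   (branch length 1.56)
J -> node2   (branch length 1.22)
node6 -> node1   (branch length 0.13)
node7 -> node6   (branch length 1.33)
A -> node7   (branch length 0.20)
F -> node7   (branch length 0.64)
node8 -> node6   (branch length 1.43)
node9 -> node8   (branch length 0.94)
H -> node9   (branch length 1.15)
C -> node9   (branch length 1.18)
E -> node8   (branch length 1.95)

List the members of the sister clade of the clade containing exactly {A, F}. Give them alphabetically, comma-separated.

The clade containing exactly {A, F} attaches to the tree at the node subtending ((A,F),((H,C),E)).
The other lineage descending from that same node — the sister group — is ((H,C),E); its 3 tips in alphabetical order are the answer.

C, E, H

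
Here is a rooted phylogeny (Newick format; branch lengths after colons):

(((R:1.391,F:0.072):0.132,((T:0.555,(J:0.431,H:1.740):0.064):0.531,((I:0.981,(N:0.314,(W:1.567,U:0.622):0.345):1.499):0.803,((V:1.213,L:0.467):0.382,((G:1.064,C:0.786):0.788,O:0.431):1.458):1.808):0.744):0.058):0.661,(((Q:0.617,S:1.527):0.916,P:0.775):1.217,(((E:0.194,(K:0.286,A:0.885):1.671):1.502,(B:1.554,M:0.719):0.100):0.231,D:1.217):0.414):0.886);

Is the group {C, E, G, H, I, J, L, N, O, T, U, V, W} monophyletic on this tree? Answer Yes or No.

No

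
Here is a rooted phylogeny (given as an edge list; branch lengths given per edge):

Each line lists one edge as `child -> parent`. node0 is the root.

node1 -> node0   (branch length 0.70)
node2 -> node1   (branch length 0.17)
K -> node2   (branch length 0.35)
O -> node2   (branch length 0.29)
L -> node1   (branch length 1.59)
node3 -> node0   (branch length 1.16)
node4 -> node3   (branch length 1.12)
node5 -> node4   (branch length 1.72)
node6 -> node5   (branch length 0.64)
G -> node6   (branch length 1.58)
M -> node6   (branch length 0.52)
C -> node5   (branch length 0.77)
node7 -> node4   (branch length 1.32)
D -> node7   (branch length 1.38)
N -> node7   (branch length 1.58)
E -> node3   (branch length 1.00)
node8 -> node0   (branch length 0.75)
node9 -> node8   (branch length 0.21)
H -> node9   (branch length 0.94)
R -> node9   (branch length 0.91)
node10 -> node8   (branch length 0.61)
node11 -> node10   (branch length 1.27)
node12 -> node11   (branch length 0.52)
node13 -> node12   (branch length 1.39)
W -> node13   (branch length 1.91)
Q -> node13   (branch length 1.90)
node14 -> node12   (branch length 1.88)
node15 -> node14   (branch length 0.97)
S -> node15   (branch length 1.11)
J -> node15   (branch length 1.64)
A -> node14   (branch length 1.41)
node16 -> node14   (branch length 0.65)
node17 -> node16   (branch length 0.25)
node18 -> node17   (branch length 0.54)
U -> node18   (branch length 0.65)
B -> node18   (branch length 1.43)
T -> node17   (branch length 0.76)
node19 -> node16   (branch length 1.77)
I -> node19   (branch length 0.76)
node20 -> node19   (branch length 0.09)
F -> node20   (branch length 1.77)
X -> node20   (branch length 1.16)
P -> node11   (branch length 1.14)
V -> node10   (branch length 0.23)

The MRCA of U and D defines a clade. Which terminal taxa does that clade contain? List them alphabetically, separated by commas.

A, B, C, D, E, F, G, H, I, J, K, L, M, N, O, P, Q, R, S, T, U, V, W, X

Tracing U: it sits inside (U,B).
Tracing D: it sits inside (D,N).
The smallest clade enclosing both is the whole tree (their MRCA is the root), so the answer is all 24 tips in alphabetical order.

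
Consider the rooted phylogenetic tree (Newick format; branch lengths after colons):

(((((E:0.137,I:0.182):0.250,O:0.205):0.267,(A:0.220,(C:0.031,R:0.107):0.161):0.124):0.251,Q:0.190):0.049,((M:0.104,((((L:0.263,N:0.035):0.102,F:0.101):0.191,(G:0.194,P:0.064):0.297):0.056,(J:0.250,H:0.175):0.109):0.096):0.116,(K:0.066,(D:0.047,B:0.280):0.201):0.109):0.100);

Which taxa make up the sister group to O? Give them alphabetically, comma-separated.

E, I

O attaches to the tree at the node subtending ((E,I),O).
The other lineage descending from that same node — the sister group — is (E,I); its 2 tips in alphabetical order are the answer.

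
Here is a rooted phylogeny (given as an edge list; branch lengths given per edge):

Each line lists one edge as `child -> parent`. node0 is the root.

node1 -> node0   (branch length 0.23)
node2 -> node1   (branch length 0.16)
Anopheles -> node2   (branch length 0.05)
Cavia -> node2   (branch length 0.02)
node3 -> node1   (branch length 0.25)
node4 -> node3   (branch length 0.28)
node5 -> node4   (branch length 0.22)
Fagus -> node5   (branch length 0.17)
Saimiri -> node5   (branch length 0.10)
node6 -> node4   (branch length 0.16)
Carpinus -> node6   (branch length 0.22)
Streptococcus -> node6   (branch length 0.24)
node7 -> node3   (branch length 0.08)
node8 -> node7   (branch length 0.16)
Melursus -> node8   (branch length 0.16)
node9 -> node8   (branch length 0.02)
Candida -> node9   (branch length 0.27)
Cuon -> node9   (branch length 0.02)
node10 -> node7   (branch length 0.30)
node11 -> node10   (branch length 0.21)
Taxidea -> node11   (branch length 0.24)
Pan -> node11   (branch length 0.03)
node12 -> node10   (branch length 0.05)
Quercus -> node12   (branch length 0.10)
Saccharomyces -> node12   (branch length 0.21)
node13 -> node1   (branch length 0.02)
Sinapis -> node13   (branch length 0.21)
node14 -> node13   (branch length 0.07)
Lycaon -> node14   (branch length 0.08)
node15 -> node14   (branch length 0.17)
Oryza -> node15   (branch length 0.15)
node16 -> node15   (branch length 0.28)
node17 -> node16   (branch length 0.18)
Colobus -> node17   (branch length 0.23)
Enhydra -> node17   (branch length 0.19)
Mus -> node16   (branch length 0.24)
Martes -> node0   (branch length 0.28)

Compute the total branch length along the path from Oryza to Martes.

The path runs Oryza → … → MRCA → … → Martes; the MRCA is the root of the tree.
Branch lengths along that path: 0.15 + 0.17 + 0.07 + 0.02 + 0.23 + 0.28 = 0.92.

0.92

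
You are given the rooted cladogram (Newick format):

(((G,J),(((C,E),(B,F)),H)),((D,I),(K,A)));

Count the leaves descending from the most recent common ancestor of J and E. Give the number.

The MRCA of J and E is the node subtending ((G,J),(((C,E),(B,F)),H)).
That clade contains 7 terminal taxa: B, C, E, F, G, H, J.

7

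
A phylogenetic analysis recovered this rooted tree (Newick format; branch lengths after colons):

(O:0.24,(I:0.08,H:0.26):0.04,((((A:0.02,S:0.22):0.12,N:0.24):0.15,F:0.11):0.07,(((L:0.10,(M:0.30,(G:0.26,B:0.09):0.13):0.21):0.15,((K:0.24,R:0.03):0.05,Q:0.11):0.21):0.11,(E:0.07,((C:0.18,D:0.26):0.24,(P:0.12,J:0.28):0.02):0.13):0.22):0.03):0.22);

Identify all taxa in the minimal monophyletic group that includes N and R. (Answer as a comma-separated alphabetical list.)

Tracing N: it sits inside ((A,S),N).
Tracing R: it sits inside (K,R).
The smallest clade enclosing both is ((((A,S),N),F),(((L,(M,(G,B))),((K,R),Q)),(E,((C,D),(P,J))))); the answer is its 16 terminal taxa in alphabetical order.

A, B, C, D, E, F, G, J, K, L, M, N, P, Q, R, S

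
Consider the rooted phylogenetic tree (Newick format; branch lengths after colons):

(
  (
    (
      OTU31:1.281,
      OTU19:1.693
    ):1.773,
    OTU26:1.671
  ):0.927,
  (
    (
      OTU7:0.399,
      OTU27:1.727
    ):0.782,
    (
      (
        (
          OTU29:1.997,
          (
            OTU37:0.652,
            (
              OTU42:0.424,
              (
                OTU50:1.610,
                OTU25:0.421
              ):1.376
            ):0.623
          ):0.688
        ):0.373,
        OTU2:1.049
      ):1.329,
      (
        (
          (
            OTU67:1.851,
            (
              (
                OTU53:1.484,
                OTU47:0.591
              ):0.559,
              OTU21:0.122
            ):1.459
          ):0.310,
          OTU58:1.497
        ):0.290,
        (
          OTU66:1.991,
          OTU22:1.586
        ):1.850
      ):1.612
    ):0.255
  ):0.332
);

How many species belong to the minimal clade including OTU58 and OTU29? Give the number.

The MRCA of OTU58 and OTU29 is the node subtending (((OTU29,(OTU37,(OTU42,(OTU50,OTU25)))),OTU2),(((OTU67,((OTU53,OTU47),OTU21)),OTU58),(OTU66,OTU22))).
That clade contains 13 terminal taxa: OTU2, OTU21, OTU22, OTU25, OTU29, OTU37, OTU42, OTU47, OTU50, OTU53, OTU58, OTU66, OTU67.

13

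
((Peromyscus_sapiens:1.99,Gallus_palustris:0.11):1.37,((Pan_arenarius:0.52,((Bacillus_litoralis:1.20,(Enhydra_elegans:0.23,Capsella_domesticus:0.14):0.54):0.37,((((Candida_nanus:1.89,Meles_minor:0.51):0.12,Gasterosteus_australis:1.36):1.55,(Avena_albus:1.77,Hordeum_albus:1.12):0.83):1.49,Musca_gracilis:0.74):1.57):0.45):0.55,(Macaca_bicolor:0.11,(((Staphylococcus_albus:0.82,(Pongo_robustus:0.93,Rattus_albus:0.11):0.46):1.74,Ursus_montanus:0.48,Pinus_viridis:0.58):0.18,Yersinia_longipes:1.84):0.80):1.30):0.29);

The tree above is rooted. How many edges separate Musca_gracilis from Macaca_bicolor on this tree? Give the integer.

6

The MRCA of Musca_gracilis and Macaca_bicolor is the node subtending ((Pan_arenarius,((Bacillus_litoralis,(Enhydra_elegans,Capsella_domesticus)),((((Candida_nanus,Meles_minor),Gasterosteus_australis),(Avena_albus,Hordeum_albus)),Musca_gracilis))),(Macaca_bicolor,(((Staphylococcus_albus,(Pongo_robustus,Rattus_albus)),Ursus_montanus,Pinus_viridis),Yersinia_longipes))).
From Musca_gracilis up to that node: 4 branches. From Macaca_bicolor up to the same node: 2 branches. Total: 4 + 2 = 6.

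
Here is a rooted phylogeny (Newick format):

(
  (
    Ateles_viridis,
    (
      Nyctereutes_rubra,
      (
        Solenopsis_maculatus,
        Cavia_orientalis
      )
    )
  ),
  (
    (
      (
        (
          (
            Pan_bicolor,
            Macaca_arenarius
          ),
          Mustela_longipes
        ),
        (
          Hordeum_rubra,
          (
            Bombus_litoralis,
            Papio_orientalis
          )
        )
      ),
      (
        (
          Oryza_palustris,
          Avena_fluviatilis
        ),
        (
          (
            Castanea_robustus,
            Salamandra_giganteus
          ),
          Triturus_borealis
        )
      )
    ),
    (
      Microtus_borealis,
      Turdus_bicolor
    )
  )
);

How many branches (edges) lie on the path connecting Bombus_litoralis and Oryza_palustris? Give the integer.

7

The MRCA of Bombus_litoralis and Oryza_palustris is the node subtending ((((Pan_bicolor,Macaca_arenarius),Mustela_longipes),(Hordeum_rubra,(Bombus_litoralis,Papio_orientalis))),((Oryza_palustris,Avena_fluviatilis),((Castanea_robustus,Salamandra_giganteus),Triturus_borealis))).
From Bombus_litoralis up to that node: 4 branches. From Oryza_palustris up to the same node: 3 branches. Total: 4 + 3 = 7.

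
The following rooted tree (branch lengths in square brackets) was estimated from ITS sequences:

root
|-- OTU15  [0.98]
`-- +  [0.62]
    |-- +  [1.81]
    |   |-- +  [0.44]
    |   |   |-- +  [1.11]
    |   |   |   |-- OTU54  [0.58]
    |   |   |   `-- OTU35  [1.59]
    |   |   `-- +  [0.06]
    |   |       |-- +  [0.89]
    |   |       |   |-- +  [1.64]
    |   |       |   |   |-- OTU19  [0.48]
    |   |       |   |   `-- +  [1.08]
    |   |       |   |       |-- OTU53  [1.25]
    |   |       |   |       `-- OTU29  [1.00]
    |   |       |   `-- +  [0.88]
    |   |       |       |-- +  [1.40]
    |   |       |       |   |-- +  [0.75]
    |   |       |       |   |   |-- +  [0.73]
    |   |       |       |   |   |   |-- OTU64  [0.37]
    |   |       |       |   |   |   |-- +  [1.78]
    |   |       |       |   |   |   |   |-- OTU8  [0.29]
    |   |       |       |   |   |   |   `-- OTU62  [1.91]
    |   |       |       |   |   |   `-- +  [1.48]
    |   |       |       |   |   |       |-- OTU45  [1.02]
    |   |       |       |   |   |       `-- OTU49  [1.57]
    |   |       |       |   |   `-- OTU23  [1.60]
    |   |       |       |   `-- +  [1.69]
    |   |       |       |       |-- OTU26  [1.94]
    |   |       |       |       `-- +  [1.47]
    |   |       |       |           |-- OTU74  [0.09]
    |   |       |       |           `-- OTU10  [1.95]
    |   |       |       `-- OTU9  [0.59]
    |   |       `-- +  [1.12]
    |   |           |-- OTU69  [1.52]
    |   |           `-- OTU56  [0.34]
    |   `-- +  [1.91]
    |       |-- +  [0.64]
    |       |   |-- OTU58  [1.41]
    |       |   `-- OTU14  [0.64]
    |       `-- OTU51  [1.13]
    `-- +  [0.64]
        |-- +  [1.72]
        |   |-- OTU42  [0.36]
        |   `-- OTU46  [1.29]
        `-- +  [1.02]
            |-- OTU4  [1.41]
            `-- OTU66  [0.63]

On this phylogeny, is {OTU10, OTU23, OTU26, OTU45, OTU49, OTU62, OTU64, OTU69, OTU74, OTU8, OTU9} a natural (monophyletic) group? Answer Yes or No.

No

The MRCA of the listed taxa subtends (((OTU19,(OTU53,OTU29)),((((OTU64,(OTU8,OTU62),(OTU45,OTU49)),OTU23),(OTU26,(OTU74,OTU10))),OTU9)),(OTU69,OTU56)).
That clade also contains OTU19, OTU29, OTU53, OTU56, which are not in the proposed group, so the group is not monophyletic.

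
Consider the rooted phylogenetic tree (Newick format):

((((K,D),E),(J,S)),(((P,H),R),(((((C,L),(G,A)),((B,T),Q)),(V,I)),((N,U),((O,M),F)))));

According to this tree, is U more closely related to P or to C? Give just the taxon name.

C

The MRCA of U and C subtends (((((C,L),(G,A)),((B,T),Q)),(V,I)),((N,U),((O,M),F))) (14 taxa).
The MRCA of U and P subtends (((P,H),R),(((((C,L),(G,A)),((B,T),Q)),(V,I)),((N,U),((O,M),F)))) (17 taxa).
The first is nested inside the second, so U shares a more recent common ancestor with C.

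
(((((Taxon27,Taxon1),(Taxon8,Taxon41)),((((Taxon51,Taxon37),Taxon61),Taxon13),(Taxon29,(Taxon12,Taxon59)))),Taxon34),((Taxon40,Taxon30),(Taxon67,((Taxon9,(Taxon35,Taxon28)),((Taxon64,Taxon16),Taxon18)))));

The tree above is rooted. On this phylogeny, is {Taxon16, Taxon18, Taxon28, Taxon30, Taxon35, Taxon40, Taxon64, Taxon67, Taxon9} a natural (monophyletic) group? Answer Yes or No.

Yes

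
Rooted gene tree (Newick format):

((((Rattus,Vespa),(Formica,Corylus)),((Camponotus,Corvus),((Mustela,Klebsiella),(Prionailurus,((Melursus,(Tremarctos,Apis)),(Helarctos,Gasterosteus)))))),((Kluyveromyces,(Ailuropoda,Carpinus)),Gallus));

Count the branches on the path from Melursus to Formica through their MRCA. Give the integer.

9

The MRCA of Melursus and Formica is the node subtending (((Rattus,Vespa),(Formica,Corylus)),((Camponotus,Corvus),((Mustela,Klebsiella),(Prionailurus,((Melursus,(Tremarctos,Apis)),(Helarctos,Gasterosteus)))))).
From Melursus up to that node: 6 branches. From Formica up to the same node: 3 branches. Total: 6 + 3 = 9.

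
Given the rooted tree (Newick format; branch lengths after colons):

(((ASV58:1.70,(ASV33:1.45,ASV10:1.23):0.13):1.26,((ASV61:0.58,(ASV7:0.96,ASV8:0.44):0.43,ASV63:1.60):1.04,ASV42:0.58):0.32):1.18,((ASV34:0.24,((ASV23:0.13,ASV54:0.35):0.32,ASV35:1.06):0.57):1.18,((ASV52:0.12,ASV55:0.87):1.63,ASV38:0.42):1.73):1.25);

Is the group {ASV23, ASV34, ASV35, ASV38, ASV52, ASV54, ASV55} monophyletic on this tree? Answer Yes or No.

Yes

The most recent common ancestor of these taxa subtends ((ASV34,((ASV23,ASV54),ASV35)),((ASV52,ASV55),ASV38)).
That clade has exactly 7 tips — every listed taxon and nothing else — so the group is monophyletic.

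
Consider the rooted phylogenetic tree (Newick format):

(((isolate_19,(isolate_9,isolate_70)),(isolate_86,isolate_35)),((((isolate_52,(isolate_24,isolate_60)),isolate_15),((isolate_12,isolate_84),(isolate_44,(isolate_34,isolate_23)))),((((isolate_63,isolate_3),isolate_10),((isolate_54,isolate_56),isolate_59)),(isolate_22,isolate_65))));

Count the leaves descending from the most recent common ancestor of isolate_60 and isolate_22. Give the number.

17

The MRCA of isolate_60 and isolate_22 is the node subtending ((((isolate_52,(isolate_24,isolate_60)),isolate_15),((isolate_12,isolate_84),(isolate_44,(isolate_34,isolate_23)))),((((isolate_63,isolate_3),isolate_10),((isolate_54,isolate_56),isolate_59)),(isolate_22,isolate_65))).
That clade contains 17 terminal taxa: isolate_10, isolate_12, isolate_15, isolate_22, isolate_23, isolate_24, isolate_3, isolate_34, isolate_44, isolate_52, isolate_54, isolate_56, isolate_59, isolate_60, isolate_63, isolate_65, isolate_84.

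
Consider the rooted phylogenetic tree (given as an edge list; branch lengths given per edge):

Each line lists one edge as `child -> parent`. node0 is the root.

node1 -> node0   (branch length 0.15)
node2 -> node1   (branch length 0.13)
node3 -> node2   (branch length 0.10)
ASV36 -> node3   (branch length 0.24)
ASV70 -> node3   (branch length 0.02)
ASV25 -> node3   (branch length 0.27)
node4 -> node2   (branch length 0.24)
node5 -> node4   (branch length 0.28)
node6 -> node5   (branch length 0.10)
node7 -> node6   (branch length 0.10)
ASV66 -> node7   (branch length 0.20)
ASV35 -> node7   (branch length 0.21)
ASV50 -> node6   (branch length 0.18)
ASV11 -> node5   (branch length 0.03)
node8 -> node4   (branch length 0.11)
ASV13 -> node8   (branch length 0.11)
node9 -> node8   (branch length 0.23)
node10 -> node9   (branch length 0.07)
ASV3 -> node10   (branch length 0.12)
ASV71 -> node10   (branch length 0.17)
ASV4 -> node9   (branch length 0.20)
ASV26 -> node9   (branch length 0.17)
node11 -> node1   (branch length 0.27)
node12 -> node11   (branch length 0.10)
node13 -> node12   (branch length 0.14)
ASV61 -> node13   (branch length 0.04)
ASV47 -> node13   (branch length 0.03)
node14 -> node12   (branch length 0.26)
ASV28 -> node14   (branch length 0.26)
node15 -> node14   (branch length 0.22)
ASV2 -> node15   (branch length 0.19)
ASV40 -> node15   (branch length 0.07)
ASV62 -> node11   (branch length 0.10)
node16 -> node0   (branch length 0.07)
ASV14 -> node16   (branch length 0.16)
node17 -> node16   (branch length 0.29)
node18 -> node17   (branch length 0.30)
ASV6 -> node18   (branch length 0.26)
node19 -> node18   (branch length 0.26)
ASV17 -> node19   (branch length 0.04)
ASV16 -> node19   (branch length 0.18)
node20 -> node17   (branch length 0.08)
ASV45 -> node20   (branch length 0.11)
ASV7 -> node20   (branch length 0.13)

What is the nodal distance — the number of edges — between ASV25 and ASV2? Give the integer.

The MRCA of ASV25 and ASV2 is the node subtending (((ASV36,ASV70,ASV25),((((ASV66,ASV35),ASV50),ASV11),(ASV13,((ASV3,ASV71),ASV4,ASV26)))),(((ASV61,ASV47),(ASV28,(ASV2,ASV40))),ASV62)).
From ASV25 up to that node: 3 branches. From ASV2 up to the same node: 5 branches. Total: 3 + 5 = 8.

8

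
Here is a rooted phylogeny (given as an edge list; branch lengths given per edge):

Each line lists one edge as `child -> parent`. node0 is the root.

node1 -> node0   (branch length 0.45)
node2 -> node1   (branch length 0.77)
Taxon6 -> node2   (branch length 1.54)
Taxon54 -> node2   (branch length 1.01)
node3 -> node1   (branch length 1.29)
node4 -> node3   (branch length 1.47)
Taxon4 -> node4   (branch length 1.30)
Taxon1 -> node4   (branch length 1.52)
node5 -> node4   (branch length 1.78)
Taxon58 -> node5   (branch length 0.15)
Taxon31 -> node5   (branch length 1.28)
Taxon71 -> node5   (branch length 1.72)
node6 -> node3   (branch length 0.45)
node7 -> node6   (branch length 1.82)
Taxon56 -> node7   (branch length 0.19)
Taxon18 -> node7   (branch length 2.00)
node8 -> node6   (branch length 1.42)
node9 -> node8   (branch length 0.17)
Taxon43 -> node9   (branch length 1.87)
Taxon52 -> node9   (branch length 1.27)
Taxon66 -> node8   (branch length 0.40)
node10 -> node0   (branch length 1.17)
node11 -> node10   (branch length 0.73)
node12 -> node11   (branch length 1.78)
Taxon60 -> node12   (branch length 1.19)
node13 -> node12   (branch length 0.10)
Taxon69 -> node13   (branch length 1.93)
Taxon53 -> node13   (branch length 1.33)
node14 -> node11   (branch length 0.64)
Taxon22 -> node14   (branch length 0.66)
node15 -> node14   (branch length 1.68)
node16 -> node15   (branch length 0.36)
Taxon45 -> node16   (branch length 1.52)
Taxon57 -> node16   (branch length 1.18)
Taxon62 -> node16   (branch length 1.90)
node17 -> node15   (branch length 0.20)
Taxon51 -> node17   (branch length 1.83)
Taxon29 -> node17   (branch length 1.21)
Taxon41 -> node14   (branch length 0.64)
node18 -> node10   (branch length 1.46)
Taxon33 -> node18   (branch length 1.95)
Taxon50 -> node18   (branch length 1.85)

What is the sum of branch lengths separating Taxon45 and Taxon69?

8.01

The path runs Taxon45 → … → MRCA → … → Taxon69; the MRCA is the node subtending ((Taxon60,(Taxon69,Taxon53)),(Taxon22,((Taxon45,Taxon57,Taxon62),(Taxon51,Taxon29)),Taxon41)).
Branch lengths along that path: 1.52 + 0.36 + 1.68 + 0.64 + 1.78 + 0.10 + 1.93 = 8.01.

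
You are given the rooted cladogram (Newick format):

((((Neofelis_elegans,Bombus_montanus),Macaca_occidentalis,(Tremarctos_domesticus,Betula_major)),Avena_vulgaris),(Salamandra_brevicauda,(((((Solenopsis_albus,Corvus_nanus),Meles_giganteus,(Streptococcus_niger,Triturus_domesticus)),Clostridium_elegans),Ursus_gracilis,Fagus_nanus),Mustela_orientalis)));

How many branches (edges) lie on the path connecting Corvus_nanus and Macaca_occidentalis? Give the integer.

The MRCA of Corvus_nanus and Macaca_occidentalis is the root of the tree.
From Corvus_nanus up to that node: 7 branches. From Macaca_occidentalis up to the same node: 3 branches. Total: 7 + 3 = 10.

10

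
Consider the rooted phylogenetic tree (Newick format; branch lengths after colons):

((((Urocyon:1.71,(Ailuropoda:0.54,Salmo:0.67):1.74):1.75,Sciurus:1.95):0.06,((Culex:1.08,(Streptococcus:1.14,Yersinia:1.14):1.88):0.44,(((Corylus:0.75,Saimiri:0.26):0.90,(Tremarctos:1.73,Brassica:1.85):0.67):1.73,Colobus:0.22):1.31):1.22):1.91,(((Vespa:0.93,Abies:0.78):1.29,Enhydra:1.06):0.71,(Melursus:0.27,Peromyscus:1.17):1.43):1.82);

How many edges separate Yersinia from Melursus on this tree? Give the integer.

8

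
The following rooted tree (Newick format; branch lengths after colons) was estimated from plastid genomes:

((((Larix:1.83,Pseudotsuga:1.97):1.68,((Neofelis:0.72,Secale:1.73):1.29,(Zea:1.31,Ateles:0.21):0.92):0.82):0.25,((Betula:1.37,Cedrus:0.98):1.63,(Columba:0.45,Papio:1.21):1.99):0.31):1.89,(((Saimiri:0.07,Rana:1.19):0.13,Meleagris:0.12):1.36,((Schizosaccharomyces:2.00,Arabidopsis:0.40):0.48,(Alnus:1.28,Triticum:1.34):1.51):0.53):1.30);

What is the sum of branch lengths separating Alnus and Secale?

10.60

The path runs Alnus → … → MRCA → … → Secale; the MRCA is the root of the tree.
Branch lengths along that path: 1.28 + 1.51 + 0.53 + 1.30 + 1.89 + 0.25 + 0.82 + 1.29 + 1.73 = 10.60.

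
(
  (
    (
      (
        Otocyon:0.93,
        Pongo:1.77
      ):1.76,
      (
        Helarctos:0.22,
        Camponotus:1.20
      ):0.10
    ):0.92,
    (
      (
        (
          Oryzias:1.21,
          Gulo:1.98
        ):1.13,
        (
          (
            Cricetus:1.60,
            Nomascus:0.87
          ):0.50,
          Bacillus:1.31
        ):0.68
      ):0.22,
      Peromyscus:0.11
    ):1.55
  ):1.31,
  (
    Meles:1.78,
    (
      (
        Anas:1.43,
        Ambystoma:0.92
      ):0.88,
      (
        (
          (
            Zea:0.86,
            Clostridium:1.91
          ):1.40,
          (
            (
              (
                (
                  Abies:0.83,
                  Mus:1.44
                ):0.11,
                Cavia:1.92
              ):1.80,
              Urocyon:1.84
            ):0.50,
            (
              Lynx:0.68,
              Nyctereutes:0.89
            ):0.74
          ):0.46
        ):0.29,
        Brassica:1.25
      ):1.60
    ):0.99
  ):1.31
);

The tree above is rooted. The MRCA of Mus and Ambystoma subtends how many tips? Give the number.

11

The MRCA of Mus and Ambystoma is the node subtending ((Anas,Ambystoma),(((Zea,Clostridium),((((Abies,Mus),Cavia),Urocyon),(Lynx,Nyctereutes))),Brassica)).
That clade contains 11 terminal taxa: Abies, Ambystoma, Anas, Brassica, Cavia, Clostridium, Lynx, Mus, Nyctereutes, Urocyon, Zea.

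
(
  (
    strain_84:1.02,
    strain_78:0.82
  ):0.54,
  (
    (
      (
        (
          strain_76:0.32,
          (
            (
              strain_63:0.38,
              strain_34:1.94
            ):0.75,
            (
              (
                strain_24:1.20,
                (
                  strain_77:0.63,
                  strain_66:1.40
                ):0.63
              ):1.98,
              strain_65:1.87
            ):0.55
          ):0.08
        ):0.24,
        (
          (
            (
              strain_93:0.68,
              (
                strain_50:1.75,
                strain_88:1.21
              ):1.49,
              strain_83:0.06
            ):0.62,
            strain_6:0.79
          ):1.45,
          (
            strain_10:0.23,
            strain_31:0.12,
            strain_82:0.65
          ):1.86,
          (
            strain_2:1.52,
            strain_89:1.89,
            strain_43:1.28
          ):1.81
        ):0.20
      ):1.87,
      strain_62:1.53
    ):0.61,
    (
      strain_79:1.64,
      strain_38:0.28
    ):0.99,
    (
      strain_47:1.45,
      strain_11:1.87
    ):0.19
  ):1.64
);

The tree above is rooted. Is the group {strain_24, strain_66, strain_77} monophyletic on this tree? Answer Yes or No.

The most recent common ancestor of these taxa subtends (strain_24,(strain_77,strain_66)).
That clade has exactly 3 tips — every listed taxon and nothing else — so the group is monophyletic.

Yes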